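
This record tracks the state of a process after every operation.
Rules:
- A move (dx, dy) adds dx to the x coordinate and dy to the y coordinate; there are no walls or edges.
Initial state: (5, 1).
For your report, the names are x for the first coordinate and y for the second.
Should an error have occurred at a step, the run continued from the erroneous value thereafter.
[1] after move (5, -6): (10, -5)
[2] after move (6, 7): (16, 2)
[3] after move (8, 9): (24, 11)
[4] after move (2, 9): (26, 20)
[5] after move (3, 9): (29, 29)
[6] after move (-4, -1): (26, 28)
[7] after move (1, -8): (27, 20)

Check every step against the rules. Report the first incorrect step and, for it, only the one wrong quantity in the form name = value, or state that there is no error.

step 6, x = 25

Step 1: x = 5 + (5) = 10, y = 1 + (-6) = -5 — consistent with the record.
Step 2: x = 10 + (6) = 16, y = -5 + (7) = 2 — confirmed correct.
Step 3: x = 16 + (8) = 24, y = 2 + (9) = 11 — same as recorded.
Step 4: x = 24 + (2) = 26, y = 11 + (9) = 20 — in agreement.
Step 5: x = 26 + (3) = 29, y = 20 + (9) = 29 — checks out.
Step 6: x = 29 + (-4) = 25, y = 29 + (-1) = 28 — not what was recorded.
That makes step 6 the first incorrect line — x = 25 is what it should show.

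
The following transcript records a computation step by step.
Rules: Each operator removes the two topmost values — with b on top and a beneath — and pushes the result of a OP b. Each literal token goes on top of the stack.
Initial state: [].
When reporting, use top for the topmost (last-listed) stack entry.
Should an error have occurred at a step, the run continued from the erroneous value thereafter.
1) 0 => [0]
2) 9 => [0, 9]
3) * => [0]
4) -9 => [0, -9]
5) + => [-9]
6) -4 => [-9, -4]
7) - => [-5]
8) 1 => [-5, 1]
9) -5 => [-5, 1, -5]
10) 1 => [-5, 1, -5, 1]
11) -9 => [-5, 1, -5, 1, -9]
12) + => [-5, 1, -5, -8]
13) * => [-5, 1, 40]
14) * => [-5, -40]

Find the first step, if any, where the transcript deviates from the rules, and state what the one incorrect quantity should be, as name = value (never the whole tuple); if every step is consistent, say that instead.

step 14, top = 40

1. push 0: top = 0 (no discrepancy)
2. push 9: top = 9 (verified)
3. 0 * 9 = 0 (verified)
4. push -9: top = -9 (agrees with the transcript)
5. 0 + -9 = -9 (same as recorded)
6. push -4: top = -4 (verified)
7. -9 - -4 = -5 (confirmed correct)
8. push 1: top = 1 (same as recorded)
9. push -5: top = -5 (exactly as logged)
10. push 1: top = 1 (matches)
11. push -9: top = -9 (consistent with the transcript)
12. 1 + -9 = -8 (verified)
13. -5 * -8 = 40 (same as recorded)
14. 1 * 40 = 40 (the entry is off here)
Step 14 is the first one off; corrected, top = 40.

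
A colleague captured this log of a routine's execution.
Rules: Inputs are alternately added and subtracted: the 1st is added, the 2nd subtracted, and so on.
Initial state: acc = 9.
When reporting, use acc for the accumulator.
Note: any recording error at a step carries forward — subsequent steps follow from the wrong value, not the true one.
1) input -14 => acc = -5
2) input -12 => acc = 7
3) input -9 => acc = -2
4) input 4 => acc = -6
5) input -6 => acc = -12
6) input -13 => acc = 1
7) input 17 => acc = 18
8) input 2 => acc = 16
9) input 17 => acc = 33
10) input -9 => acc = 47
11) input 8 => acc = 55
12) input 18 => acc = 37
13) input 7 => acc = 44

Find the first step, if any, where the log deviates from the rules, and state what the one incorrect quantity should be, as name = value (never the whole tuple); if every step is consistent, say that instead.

1. acc = 9 + -14 = -5 (verified)
2. acc = -5 - -12 = 7 (matches)
3. acc = 7 + -9 = -2 (same as recorded)
4. acc = -2 - 4 = -6 (no discrepancy)
5. acc = -6 + -6 = -12 (checks out)
6. acc = -12 - -13 = 1 (checks out)
7. acc = 1 + 17 = 18 (verified)
8. acc = 18 - 2 = 16 (confirmed correct)
9. acc = 16 + 17 = 33 (agrees with the log)
10. acc = 33 - -9 = 42 (first mismatch against the log)
First deviation found at step 10; the corrected entry is acc = 42.

step 10, acc = 42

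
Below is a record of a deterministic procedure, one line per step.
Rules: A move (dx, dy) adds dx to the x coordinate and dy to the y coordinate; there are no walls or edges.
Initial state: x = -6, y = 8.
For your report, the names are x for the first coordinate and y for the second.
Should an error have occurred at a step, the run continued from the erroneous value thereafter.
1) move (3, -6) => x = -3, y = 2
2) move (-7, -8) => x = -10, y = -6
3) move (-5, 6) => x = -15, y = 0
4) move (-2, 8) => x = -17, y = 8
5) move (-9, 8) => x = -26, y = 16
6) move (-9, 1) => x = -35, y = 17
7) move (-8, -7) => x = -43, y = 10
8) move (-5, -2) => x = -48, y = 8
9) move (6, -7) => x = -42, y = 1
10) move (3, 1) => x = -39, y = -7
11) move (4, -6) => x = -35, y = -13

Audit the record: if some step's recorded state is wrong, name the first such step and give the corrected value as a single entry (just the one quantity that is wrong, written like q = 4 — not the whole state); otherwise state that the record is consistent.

step 10, y = 2

Recomputing the run from the initial state:
step 1: x = -3, y = 2
step 2: x = -10, y = -6
step 3: x = -15, y = 0
step 4: x = -17, y = 8
step 5: x = -26, y = 16
step 6: x = -35, y = 17
step 7: x = -43, y = 10
step 8: x = -48, y = 8
step 9: x = -42, y = 1
step 10: x = -39, y = 2
step 11: x = -35, y = -4
The first disagreement with the record is at step 10, where the value should be y = 2.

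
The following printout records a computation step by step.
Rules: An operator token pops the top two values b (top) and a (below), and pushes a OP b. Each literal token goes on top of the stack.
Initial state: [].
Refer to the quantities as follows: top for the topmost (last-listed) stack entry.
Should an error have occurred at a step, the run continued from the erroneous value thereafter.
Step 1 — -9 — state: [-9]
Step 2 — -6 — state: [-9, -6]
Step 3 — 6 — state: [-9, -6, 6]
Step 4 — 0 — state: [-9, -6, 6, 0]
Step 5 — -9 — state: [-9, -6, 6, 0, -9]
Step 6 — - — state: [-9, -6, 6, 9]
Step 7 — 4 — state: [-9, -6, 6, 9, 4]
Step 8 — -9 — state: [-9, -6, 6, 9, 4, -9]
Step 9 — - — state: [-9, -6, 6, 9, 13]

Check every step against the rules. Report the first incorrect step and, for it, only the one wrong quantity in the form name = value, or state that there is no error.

Step 1: push -9: top = -9 — same as recorded.
Step 2: push -6: top = -6 — matches.
Step 3: push 6: top = 6 — consistent with the printout.
Step 4: push 0: top = 0 — matches.
Step 5: push -9: top = -9 — confirmed correct.
Step 6: 0 - -9 = 9 — confirmed correct.
Step 7: push 4: top = 4 — confirmed correct.
Step 8: push -9: top = -9 — in agreement.
Step 9: 4 - -9 = 13 — matches.
Every step is consistent.

no error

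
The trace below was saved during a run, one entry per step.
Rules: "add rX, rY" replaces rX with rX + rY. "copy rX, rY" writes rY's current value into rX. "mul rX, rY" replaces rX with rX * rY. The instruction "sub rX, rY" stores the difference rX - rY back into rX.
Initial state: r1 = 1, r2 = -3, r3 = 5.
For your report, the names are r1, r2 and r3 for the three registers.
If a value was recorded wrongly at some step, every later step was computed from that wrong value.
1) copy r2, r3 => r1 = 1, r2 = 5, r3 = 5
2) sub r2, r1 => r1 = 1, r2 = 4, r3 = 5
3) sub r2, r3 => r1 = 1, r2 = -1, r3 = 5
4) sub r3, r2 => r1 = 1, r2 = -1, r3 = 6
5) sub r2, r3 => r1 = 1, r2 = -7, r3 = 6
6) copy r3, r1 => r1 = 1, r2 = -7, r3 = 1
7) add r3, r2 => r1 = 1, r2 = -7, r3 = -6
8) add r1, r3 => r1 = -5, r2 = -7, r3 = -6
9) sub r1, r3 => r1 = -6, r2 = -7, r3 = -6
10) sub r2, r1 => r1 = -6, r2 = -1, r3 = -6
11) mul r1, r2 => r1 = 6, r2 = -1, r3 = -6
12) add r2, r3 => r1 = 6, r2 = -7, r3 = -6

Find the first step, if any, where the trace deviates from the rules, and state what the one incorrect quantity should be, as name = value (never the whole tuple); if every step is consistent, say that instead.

Recomputing the run from the initial state:
step 1: r1 = 1, r2 = 5, r3 = 5
step 2: r1 = 1, r2 = 4, r3 = 5
step 3: r1 = 1, r2 = -1, r3 = 5
step 4: r1 = 1, r2 = -1, r3 = 6
step 5: r1 = 1, r2 = -7, r3 = 6
step 6: r1 = 1, r2 = -7, r3 = 1
step 7: r1 = 1, r2 = -7, r3 = -6
step 8: r1 = -5, r2 = -7, r3 = -6
step 9: r1 = 1, r2 = -7, r3 = -6
step 10: r1 = 1, r2 = -8, r3 = -6
step 11: r1 = -8, r2 = -8, r3 = -6
step 12: r1 = -8, r2 = -14, r3 = -6
The first disagreement with the trace is at step 9, where the value should be r1 = 1.

step 9, r1 = 1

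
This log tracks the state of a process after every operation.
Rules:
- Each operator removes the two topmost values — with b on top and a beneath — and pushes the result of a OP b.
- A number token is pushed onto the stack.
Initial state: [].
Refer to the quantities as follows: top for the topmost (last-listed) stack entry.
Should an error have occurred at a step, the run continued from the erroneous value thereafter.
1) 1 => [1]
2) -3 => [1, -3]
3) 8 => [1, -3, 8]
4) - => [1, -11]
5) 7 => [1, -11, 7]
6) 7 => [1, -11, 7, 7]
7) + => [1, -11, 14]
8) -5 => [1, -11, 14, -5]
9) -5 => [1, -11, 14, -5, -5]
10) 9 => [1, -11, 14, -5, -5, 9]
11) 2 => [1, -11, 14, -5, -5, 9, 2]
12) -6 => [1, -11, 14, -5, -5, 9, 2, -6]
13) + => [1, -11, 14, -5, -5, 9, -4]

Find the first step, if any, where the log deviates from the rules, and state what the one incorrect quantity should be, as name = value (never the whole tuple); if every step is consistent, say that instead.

no error

Recomputing the run from the initial state:
step 1: [1]
step 2: [1, -3]
step 3: [1, -3, 8]
step 4: [1, -11]
step 5: [1, -11, 7]
step 6: [1, -11, 7, 7]
step 7: [1, -11, 14]
step 8: [1, -11, 14, -5]
step 9: [1, -11, 14, -5, -5]
step 10: [1, -11, 14, -5, -5, 9]
step 11: [1, -11, 14, -5, -5, 9, 2]
step 12: [1, -11, 14, -5, -5, 9, 2, -6]
step 13: [1, -11, 14, -5, -5, 9, -4]
This matches the log at every step.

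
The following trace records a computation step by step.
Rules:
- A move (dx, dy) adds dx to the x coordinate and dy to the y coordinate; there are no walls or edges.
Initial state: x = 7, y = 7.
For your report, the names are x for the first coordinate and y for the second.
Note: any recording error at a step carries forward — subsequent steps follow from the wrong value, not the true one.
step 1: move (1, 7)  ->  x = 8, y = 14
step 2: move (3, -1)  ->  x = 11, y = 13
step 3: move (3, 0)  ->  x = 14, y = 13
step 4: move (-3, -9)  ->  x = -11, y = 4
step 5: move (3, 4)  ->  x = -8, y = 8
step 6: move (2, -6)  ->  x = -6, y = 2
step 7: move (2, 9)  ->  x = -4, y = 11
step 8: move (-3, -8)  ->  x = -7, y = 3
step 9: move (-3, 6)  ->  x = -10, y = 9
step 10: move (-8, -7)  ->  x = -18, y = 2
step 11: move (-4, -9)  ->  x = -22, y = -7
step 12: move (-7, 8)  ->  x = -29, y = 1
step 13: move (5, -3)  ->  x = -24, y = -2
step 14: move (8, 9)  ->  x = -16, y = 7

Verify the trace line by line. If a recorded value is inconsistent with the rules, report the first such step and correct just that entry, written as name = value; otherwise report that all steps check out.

step 4, x = 11

Recomputing the run from the initial state:
step 1: x = 8, y = 14
step 2: x = 11, y = 13
step 3: x = 14, y = 13
step 4: x = 11, y = 4
step 5: x = 14, y = 8
step 6: x = 16, y = 2
step 7: x = 18, y = 11
step 8: x = 15, y = 3
step 9: x = 12, y = 9
step 10: x = 4, y = 2
step 11: x = 0, y = -7
step 12: x = -7, y = 1
step 13: x = -2, y = -2
step 14: x = 6, y = 7
The first disagreement with the trace is at step 4, where the value should be x = 11.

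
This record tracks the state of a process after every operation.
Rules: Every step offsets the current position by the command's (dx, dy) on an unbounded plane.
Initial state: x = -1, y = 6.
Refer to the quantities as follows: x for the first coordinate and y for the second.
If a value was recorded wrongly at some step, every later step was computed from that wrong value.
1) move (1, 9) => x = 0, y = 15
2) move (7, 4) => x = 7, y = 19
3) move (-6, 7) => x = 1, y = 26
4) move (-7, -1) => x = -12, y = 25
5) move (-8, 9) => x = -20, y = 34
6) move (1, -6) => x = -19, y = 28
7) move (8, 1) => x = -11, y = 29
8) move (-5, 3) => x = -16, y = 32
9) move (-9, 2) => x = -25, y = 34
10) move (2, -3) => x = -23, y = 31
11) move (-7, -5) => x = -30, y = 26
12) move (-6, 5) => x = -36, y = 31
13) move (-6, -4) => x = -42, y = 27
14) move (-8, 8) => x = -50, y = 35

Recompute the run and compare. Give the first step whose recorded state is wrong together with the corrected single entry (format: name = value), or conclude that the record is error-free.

Recomputing the run from the initial state:
step 1: x = 0, y = 15
step 2: x = 7, y = 19
step 3: x = 1, y = 26
step 4: x = -6, y = 25
step 5: x = -14, y = 34
step 6: x = -13, y = 28
step 7: x = -5, y = 29
step 8: x = -10, y = 32
step 9: x = -19, y = 34
step 10: x = -17, y = 31
step 11: x = -24, y = 26
step 12: x = -30, y = 31
step 13: x = -36, y = 27
step 14: x = -44, y = 35
The first disagreement with the record is at step 4, where the value should be x = -6.

step 4, x = -6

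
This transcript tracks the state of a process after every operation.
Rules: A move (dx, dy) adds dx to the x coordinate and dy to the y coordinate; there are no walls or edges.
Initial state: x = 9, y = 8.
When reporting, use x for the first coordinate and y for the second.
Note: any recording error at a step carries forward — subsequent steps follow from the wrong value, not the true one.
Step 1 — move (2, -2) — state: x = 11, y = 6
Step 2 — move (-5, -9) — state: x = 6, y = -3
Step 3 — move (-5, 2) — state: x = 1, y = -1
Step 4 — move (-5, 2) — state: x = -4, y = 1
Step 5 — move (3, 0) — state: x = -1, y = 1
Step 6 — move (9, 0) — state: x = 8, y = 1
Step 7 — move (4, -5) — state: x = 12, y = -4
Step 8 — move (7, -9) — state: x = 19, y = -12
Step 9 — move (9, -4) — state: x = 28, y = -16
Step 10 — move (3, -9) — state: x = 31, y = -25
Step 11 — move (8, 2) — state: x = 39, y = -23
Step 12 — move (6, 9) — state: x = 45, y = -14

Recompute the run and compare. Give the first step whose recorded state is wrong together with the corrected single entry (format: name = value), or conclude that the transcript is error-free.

1. x = 9 + (2) = 11, y = 8 + (-2) = 6 (matches)
2. x = 11 + (-5) = 6, y = 6 + (-9) = -3 (checks out)
3. x = 6 + (-5) = 1, y = -3 + (2) = -1 (in agreement)
4. x = 1 + (-5) = -4, y = -1 + (2) = 1 (checks out)
5. x = -4 + (3) = -1, y = 1 + (0) = 1 (consistent with the transcript)
6. x = -1 + (9) = 8, y = 1 + (0) = 1 (in agreement)
7. x = 8 + (4) = 12, y = 1 + (-5) = -4 (consistent with the transcript)
8. x = 12 + (7) = 19, y = -4 + (-9) = -13 (the transcript disagrees here)
Conclusion: step 8 carries the first error; the entry should be y = -13.

step 8, y = -13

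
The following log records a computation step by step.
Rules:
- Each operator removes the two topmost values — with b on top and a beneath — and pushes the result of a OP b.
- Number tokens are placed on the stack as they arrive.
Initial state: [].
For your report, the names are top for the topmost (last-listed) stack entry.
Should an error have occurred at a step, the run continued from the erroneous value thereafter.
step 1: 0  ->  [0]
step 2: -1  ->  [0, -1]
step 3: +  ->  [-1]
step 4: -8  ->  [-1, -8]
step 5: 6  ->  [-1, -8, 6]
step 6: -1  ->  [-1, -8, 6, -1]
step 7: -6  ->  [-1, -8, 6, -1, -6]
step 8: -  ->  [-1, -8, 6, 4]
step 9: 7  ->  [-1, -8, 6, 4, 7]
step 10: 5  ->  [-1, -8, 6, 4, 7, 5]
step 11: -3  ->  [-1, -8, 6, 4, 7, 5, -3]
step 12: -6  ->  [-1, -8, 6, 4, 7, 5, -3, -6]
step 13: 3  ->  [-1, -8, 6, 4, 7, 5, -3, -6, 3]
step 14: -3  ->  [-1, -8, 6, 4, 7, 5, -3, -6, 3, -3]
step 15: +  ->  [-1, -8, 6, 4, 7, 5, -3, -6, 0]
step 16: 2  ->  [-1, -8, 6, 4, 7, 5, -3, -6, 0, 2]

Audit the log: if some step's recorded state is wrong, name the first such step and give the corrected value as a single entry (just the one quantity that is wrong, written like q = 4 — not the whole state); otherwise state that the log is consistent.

step 1: push 0: top = 0 -> confirmed correct
step 2: push -1: top = -1 -> verified
step 3: 0 + -1 = -1 -> confirmed correct
step 4: push -8: top = -8 -> checks out
step 5: push 6: top = 6 -> no discrepancy
step 6: push -1: top = -1 -> confirmed correct
step 7: push -6: top = -6 -> matches
step 8: -1 - -6 = 5 -> first mismatch against the log
Conclusion: step 8 carries the first error; the entry should be top = 5.

step 8, top = 5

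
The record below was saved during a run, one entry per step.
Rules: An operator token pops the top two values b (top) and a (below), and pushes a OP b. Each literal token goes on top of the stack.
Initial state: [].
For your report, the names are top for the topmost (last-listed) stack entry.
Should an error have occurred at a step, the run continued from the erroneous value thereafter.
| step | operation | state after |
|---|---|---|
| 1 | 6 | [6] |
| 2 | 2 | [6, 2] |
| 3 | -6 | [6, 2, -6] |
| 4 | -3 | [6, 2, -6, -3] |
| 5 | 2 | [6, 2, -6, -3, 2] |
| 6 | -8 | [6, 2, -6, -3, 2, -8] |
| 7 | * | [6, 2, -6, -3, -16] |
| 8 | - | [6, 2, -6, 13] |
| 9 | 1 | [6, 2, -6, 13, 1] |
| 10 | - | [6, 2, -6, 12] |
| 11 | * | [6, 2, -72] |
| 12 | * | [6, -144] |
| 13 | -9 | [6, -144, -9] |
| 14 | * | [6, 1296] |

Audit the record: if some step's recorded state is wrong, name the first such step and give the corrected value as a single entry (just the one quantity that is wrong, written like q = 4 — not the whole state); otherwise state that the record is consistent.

Step 1: push 6: top = 6 — confirmed correct.
Step 2: push 2: top = 2 — in agreement.
Step 3: push -6: top = -6 — verified.
Step 4: push -3: top = -3 — no discrepancy.
Step 5: push 2: top = 2 — consistent with the record.
Step 6: push -8: top = -8 — matches.
Step 7: 2 * -8 = -16 — same as recorded.
Step 8: -3 - -16 = 13 — in agreement.
Step 9: push 1: top = 1 — checks out.
Step 10: 13 - 1 = 12 — verified.
Step 11: -6 * 12 = -72 — consistent with the record.
Step 12: 2 * -72 = -144 — checks out.
Step 13: push -9: top = -9 — same as recorded.
Step 14: -144 * -9 = 1296 — exactly as logged.
All steps check out; nothing to correct.

no error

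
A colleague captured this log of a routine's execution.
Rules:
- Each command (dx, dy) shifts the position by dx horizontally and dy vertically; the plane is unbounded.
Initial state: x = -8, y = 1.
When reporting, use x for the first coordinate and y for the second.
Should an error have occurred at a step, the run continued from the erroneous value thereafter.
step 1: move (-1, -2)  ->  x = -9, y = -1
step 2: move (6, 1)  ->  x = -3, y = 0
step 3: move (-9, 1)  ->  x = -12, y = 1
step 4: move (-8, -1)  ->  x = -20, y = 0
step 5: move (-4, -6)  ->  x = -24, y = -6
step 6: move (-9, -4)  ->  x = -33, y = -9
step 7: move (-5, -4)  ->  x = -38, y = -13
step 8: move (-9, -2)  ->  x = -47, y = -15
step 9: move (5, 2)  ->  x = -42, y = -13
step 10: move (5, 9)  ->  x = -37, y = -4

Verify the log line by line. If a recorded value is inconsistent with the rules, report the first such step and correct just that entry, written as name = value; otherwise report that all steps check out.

Recomputing the run from the initial state:
step 1: x = -9, y = -1
step 2: x = -3, y = 0
step 3: x = -12, y = 1
step 4: x = -20, y = 0
step 5: x = -24, y = -6
step 6: x = -33, y = -10
step 7: x = -38, y = -14
step 8: x = -47, y = -16
step 9: x = -42, y = -14
step 10: x = -37, y = -5
The first disagreement with the log is at step 6, where the value should be y = -10.

step 6, y = -10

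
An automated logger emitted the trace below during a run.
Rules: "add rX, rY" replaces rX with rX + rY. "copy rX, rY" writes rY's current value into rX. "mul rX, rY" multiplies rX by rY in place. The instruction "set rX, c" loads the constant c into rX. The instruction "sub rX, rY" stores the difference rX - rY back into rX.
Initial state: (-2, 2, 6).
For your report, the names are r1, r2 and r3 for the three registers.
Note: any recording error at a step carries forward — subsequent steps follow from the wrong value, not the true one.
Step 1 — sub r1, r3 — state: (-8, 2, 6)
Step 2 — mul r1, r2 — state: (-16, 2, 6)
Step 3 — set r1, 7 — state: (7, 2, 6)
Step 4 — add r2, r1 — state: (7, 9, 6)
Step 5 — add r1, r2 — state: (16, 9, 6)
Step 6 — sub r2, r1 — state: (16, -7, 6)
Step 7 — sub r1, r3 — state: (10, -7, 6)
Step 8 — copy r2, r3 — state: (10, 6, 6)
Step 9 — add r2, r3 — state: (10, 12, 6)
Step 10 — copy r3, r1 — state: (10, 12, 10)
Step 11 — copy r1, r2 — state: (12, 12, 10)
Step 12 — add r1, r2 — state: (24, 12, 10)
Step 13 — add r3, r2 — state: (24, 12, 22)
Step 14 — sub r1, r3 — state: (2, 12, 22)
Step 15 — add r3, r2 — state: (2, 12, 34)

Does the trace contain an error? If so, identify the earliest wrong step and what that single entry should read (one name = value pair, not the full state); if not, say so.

Step 1: r1 = -2 - 6 = -8 — consistent with the trace.
Step 2: r1 = -8 * 2 = -16 — matches.
Step 3: r1 = 7 — same as recorded.
Step 4: r2 = 2 + 7 = 9 — matches.
Step 5: r1 = 7 + 9 = 16 — matches.
Step 6: r2 = 9 - 16 = -7 — checks out.
Step 7: r1 = 16 - 6 = 10 — agrees with the trace.
Step 8: r2 = 6 — verified.
Step 9: r2 = 6 + 6 = 12 — in agreement.
Step 10: r3 = 10 — matches.
Step 11: r1 = 12 — in agreement.
Step 12: r1 = 12 + 12 = 24 — checks out.
Step 13: r3 = 10 + 12 = 22 — in agreement.
Step 14: r1 = 24 - 22 = 2 — agrees with the trace.
Step 15: r3 = 22 + 12 = 34 — in agreement.
Each recorded entry agrees with the recomputation.

no error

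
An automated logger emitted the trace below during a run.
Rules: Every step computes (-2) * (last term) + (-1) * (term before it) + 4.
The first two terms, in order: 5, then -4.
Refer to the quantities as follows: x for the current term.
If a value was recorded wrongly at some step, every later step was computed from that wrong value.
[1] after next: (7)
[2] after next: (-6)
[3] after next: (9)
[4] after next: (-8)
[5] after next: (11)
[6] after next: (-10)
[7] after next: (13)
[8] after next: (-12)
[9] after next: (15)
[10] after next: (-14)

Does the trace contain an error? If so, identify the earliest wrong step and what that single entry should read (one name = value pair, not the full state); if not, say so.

no error

step 1: x = -2*(-4) + (-1)*(5) + (4) = 7 -> no discrepancy
step 2: x = -2*(7) + (-1)*(-4) + (4) = -6 -> in agreement
step 3: x = -2*(-6) + (-1)*(7) + (4) = 9 -> verified
step 4: x = -2*(9) + (-1)*(-6) + (4) = -8 -> no discrepancy
step 5: x = -2*(-8) + (-1)*(9) + (4) = 11 -> in agreement
step 6: x = -2*(11) + (-1)*(-8) + (4) = -10 -> in agreement
step 7: x = -2*(-10) + (-1)*(11) + (4) = 13 -> agrees with the trace
step 8: x = -2*(13) + (-1)*(-10) + (4) = -12 -> no discrepancy
step 9: x = -2*(-12) + (-1)*(13) + (4) = 15 -> confirmed correct
step 10: x = -2*(15) + (-1)*(-12) + (4) = -14 -> consistent with the trace
Nothing is out of place; the run is error-free.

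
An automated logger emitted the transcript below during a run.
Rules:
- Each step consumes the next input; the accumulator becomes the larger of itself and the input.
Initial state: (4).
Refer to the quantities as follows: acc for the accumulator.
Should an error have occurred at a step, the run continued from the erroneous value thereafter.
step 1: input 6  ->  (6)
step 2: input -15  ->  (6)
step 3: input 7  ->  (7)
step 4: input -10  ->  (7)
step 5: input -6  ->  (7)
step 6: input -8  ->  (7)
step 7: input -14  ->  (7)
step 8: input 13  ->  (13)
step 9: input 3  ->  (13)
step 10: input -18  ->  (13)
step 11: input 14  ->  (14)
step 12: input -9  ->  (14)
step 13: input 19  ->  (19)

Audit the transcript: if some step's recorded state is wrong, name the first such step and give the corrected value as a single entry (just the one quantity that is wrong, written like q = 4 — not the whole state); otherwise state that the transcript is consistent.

no error

Recomputing the run from the initial state:
step 1: acc = 6
step 2: acc = 6
step 3: acc = 7
step 4: acc = 7
step 5: acc = 7
step 6: acc = 7
step 7: acc = 7
step 8: acc = 13
step 9: acc = 13
step 10: acc = 13
step 11: acc = 14
step 12: acc = 14
step 13: acc = 19
This matches the transcript at every step.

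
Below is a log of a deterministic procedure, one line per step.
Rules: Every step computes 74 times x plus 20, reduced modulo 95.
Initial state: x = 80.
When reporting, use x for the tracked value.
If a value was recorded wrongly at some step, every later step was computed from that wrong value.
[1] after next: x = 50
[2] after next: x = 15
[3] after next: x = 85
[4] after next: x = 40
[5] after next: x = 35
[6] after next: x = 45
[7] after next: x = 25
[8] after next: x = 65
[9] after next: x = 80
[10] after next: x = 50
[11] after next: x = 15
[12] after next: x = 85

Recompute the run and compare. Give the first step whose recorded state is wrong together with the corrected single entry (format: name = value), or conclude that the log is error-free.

Step 1: x = (74*80 + 20) mod 95 = 50 — verified.
Step 2: x = (74*50 + 20) mod 95 = 15 — in agreement.
Step 3: x = (74*15 + 20) mod 95 = 85 — consistent with the log.
Step 4: x = (74*85 + 20) mod 95 = 40 — checks out.
Step 5: x = (74*40 + 20) mod 95 = 35 — consistent with the log.
Step 6: x = (74*35 + 20) mod 95 = 45 — no discrepancy.
Step 7: x = (74*45 + 20) mod 95 = 25 — matches.
Step 8: x = (74*25 + 20) mod 95 = 65 — confirmed correct.
Step 9: x = (74*65 + 20) mod 95 = 80 — verified.
Step 10: x = (74*80 + 20) mod 95 = 50 — verified.
Step 11: x = (74*50 + 20) mod 95 = 15 — confirmed correct.
Step 12: x = (74*15 + 20) mod 95 = 85 — checks out.
Nothing is out of place; the run is error-free.

no error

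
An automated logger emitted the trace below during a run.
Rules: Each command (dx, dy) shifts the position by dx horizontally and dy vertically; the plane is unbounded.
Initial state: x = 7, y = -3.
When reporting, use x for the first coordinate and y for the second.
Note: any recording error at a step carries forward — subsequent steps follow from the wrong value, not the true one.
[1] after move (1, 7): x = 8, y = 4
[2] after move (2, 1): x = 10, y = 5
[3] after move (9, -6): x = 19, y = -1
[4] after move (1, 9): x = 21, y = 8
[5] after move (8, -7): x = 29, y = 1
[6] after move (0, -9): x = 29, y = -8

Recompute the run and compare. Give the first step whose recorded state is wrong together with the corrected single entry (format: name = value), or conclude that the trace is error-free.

step 4, x = 20

step 1: x = 7 + (1) = 8, y = -3 + (7) = 4 -> in agreement
step 2: x = 8 + (2) = 10, y = 4 + (1) = 5 -> verified
step 3: x = 10 + (9) = 19, y = 5 + (-6) = -1 -> no discrepancy
step 4: x = 19 + (1) = 20, y = -1 + (9) = 8 -> the entry is off here
The audit stops at step 4: the recorded entry is wrong and should be x = 20.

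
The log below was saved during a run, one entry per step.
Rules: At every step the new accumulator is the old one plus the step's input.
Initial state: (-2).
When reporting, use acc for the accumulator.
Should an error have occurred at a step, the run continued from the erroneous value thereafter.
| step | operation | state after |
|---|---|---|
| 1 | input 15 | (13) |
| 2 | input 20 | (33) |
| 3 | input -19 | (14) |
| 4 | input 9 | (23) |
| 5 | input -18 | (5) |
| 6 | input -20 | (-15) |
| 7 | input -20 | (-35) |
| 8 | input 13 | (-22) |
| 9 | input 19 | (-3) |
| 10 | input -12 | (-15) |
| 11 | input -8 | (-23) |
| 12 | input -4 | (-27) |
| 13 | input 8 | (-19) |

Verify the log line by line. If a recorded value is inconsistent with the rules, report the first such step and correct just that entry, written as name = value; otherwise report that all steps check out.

no error

1. acc = -2 + 15 = 13 (exactly as logged)
2. acc = 13 + 20 = 33 (in agreement)
3. acc = 33 + -19 = 14 (checks out)
4. acc = 14 + 9 = 23 (checks out)
5. acc = 23 + -18 = 5 (same as recorded)
6. acc = 5 + -20 = -15 (exactly as logged)
7. acc = -15 + -20 = -35 (no discrepancy)
8. acc = -35 + 13 = -22 (agrees with the log)
9. acc = -22 + 19 = -3 (consistent with the log)
10. acc = -3 + -12 = -15 (agrees with the log)
11. acc = -15 + -8 = -23 (checks out)
12. acc = -23 + -4 = -27 (verified)
13. acc = -27 + 8 = -19 (same as recorded)
Each recorded entry agrees with the recomputation.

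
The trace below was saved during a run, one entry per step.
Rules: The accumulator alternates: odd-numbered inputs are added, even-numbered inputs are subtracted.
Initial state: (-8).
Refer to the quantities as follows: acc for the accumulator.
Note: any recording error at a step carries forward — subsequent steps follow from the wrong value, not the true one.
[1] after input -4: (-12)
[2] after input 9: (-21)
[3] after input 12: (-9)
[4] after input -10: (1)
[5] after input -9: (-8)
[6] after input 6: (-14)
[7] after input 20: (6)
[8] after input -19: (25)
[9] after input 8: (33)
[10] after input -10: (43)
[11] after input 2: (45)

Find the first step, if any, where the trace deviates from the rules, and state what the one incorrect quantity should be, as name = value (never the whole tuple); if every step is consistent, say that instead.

no error

1. acc = -8 + -4 = -12 (no discrepancy)
2. acc = -12 - 9 = -21 (verified)
3. acc = -21 + 12 = -9 (no discrepancy)
4. acc = -9 - -10 = 1 (matches)
5. acc = 1 + -9 = -8 (agrees with the trace)
6. acc = -8 - 6 = -14 (confirmed correct)
7. acc = -14 + 20 = 6 (matches)
8. acc = 6 - -19 = 25 (matches)
9. acc = 25 + 8 = 33 (verified)
10. acc = 33 - -10 = 43 (matches)
11. acc = 43 + 2 = 45 (in agreement)
Every step is consistent.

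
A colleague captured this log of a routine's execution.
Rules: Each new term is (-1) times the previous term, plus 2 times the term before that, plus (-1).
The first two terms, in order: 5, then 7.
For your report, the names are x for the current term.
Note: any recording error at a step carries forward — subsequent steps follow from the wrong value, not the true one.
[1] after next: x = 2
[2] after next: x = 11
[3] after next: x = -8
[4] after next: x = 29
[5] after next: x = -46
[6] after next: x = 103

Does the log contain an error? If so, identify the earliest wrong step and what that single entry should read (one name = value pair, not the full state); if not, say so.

step 1: x = -1*(7) + (2)*(5) + (-1) = 2 -> consistent with the log
step 2: x = -1*(2) + (2)*(7) + (-1) = 11 -> matches
step 3: x = -1*(11) + (2)*(2) + (-1) = -8 -> exactly as logged
step 4: x = -1*(-8) + (2)*(11) + (-1) = 29 -> no discrepancy
step 5: x = -1*(29) + (2)*(-8) + (-1) = -46 -> in agreement
step 6: x = -1*(-46) + (2)*(29) + (-1) = 103 -> consistent with the log
The recomputation confirms every line.

no error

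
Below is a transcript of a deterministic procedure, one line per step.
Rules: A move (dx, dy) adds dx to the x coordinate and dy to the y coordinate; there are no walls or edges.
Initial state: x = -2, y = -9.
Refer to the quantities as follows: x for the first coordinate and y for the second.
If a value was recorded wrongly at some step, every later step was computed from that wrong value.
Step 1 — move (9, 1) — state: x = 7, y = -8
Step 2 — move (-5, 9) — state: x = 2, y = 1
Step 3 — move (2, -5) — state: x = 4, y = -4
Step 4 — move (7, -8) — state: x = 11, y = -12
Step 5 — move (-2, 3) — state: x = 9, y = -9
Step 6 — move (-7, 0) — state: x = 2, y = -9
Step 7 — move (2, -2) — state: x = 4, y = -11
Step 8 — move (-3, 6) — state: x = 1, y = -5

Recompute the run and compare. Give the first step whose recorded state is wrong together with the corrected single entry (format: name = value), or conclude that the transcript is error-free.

Step 1: x = -2 + (9) = 7, y = -9 + (1) = -8 — matches.
Step 2: x = 7 + (-5) = 2, y = -8 + (9) = 1 — no discrepancy.
Step 3: x = 2 + (2) = 4, y = 1 + (-5) = -4 — no discrepancy.
Step 4: x = 4 + (7) = 11, y = -4 + (-8) = -12 — checks out.
Step 5: x = 11 + (-2) = 9, y = -12 + (3) = -9 — in agreement.
Step 6: x = 9 + (-7) = 2, y = -9 + (0) = -9 — exactly as logged.
Step 7: x = 2 + (2) = 4, y = -9 + (-2) = -11 — matches.
Step 8: x = 4 + (-3) = 1, y = -11 + (6) = -5 — same as recorded.
Each recorded entry agrees with the recomputation.

no error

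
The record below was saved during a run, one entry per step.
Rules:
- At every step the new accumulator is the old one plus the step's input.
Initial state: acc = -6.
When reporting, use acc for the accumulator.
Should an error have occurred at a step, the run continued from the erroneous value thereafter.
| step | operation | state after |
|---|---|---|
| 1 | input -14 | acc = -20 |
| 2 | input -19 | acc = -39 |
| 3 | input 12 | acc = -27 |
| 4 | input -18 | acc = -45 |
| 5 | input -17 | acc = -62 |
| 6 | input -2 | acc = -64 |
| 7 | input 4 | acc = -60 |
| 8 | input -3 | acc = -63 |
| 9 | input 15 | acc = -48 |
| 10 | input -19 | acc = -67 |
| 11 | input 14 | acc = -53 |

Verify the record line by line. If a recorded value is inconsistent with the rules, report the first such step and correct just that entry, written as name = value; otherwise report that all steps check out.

Recomputing the run from the initial state:
step 1: acc = -20
step 2: acc = -39
step 3: acc = -27
step 4: acc = -45
step 5: acc = -62
step 6: acc = -64
step 7: acc = -60
step 8: acc = -63
step 9: acc = -48
step 10: acc = -67
step 11: acc = -53
This matches the record at every step.

no error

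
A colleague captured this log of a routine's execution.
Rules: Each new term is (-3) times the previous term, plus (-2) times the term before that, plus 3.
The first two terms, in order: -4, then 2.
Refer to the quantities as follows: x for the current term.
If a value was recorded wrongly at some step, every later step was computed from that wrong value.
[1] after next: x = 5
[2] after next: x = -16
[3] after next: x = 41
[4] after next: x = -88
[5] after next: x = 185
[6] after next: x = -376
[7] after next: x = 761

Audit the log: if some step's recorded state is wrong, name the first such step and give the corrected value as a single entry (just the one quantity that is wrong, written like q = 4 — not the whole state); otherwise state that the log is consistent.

Step 1: x = -3*(2) + (-2)*(-4) + (3) = 5 — verified.
Step 2: x = -3*(5) + (-2)*(2) + (3) = -16 — matches.
Step 3: x = -3*(-16) + (-2)*(5) + (3) = 41 — verified.
Step 4: x = -3*(41) + (-2)*(-16) + (3) = -88 — verified.
Step 5: x = -3*(-88) + (-2)*(41) + (3) = 185 — consistent with the log.
Step 6: x = -3*(185) + (-2)*(-88) + (3) = -376 — no discrepancy.
Step 7: x = -3*(-376) + (-2)*(185) + (3) = 761 — confirmed correct.
Nothing is out of place; the run is error-free.

no error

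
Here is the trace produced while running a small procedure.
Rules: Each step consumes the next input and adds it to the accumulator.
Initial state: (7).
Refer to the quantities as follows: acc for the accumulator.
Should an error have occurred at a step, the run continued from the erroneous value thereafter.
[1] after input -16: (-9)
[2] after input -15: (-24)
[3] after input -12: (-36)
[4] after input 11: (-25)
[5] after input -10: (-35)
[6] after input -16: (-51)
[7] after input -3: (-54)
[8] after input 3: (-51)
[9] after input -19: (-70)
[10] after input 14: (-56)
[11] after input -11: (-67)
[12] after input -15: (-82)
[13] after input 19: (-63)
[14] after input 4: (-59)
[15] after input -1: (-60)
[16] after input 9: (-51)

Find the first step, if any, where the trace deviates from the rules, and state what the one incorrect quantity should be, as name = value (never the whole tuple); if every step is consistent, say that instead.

1. acc = 7 + -16 = -9 (no discrepancy)
2. acc = -9 + -15 = -24 (consistent with the trace)
3. acc = -24 + -12 = -36 (checks out)
4. acc = -36 + 11 = -25 (consistent with the trace)
5. acc = -25 + -10 = -35 (consistent with the trace)
6. acc = -35 + -16 = -51 (no discrepancy)
7. acc = -51 + -3 = -54 (verified)
8. acc = -54 + 3 = -51 (in agreement)
9. acc = -51 + -19 = -70 (exactly as logged)
10. acc = -70 + 14 = -56 (no discrepancy)
11. acc = -56 + -11 = -67 (checks out)
12. acc = -67 + -15 = -82 (exactly as logged)
13. acc = -82 + 19 = -63 (exactly as logged)
14. acc = -63 + 4 = -59 (agrees with the trace)
15. acc = -59 + -1 = -60 (same as recorded)
16. acc = -60 + 9 = -51 (same as recorded)
No step deviates from the rules.

no error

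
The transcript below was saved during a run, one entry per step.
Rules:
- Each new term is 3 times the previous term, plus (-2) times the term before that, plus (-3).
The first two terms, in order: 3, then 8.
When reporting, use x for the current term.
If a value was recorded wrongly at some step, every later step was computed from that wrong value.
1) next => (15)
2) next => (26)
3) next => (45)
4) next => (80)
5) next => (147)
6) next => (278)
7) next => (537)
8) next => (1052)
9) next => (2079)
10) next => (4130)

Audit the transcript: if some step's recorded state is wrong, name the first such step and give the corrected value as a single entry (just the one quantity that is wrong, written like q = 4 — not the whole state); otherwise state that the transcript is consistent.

Step 1: x = 3*(8) + (-2)*(3) + (-3) = 15 — matches.
Step 2: x = 3*(15) + (-2)*(8) + (-3) = 26 — checks out.
Step 3: x = 3*(26) + (-2)*(15) + (-3) = 45 — confirmed correct.
Step 4: x = 3*(45) + (-2)*(26) + (-3) = 80 — exactly as logged.
Step 5: x = 3*(80) + (-2)*(45) + (-3) = 147 — confirmed correct.
Step 6: x = 3*(147) + (-2)*(80) + (-3) = 278 — confirmed correct.
Step 7: x = 3*(278) + (-2)*(147) + (-3) = 537 — in agreement.
Step 8: x = 3*(537) + (-2)*(278) + (-3) = 1052 — in agreement.
Step 9: x = 3*(1052) + (-2)*(537) + (-3) = 2079 — consistent with the transcript.
Step 10: x = 3*(2079) + (-2)*(1052) + (-3) = 4130 — consistent with the transcript.
Nothing is out of place; the run is error-free.

no error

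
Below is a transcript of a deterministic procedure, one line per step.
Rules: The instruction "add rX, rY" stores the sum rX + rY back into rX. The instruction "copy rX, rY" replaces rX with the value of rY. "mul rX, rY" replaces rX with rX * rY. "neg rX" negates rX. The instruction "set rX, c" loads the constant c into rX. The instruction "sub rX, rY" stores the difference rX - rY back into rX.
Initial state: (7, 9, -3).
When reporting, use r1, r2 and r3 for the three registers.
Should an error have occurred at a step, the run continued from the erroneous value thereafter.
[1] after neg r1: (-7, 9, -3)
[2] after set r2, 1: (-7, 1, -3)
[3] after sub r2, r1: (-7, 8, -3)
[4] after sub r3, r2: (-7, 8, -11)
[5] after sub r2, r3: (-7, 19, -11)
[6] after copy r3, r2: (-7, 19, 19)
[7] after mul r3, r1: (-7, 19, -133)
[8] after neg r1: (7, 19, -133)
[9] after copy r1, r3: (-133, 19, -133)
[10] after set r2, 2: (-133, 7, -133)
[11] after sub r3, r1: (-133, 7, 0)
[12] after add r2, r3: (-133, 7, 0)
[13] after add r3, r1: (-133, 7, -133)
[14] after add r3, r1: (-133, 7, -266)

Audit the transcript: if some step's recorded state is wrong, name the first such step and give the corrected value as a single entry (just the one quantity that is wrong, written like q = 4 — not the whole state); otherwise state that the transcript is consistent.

step 10, r2 = 2

Step 1: r1 = -(7) = -7 — no discrepancy.
Step 2: r2 = 1 — agrees with the transcript.
Step 3: r2 = 1 - -7 = 8 — in agreement.
Step 4: r3 = -3 - 8 = -11 — same as recorded.
Step 5: r2 = 8 - -11 = 19 — agrees with the transcript.
Step 6: r3 = 19 — in agreement.
Step 7: r3 = 19 * -7 = -133 — consistent with the transcript.
Step 8: r1 = -(-7) = 7 — verified.
Step 9: r1 = -133 — agrees with the transcript.
Step 10: r2 = 2 — the transcript has a different value.
First deviation found at step 10; the corrected entry is r2 = 2.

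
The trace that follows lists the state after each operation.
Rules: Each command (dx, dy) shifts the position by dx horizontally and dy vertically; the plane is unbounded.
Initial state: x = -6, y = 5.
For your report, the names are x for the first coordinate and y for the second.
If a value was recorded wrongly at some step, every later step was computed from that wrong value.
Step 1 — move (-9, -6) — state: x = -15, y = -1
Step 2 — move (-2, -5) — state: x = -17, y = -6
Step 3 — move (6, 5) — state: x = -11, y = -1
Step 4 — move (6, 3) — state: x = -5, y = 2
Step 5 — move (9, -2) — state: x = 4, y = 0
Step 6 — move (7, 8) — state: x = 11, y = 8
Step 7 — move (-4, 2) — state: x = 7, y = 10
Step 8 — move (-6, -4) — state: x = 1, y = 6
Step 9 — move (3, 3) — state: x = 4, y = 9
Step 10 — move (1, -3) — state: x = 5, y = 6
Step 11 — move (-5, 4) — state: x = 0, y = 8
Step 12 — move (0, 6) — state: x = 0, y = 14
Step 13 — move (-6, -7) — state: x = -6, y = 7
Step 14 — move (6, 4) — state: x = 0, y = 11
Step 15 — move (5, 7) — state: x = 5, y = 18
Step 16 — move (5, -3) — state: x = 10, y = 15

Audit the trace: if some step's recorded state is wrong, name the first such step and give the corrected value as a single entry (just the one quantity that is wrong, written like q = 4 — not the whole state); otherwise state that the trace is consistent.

step 11, y = 10

1. x = -6 + (-9) = -15, y = 5 + (-6) = -1 (checks out)
2. x = -15 + (-2) = -17, y = -1 + (-5) = -6 (matches)
3. x = -17 + (6) = -11, y = -6 + (5) = -1 (no discrepancy)
4. x = -11 + (6) = -5, y = -1 + (3) = 2 (in agreement)
5. x = -5 + (9) = 4, y = 2 + (-2) = 0 (confirmed correct)
6. x = 4 + (7) = 11, y = 0 + (8) = 8 (agrees with the trace)
7. x = 11 + (-4) = 7, y = 8 + (2) = 10 (checks out)
8. x = 7 + (-6) = 1, y = 10 + (-4) = 6 (no discrepancy)
9. x = 1 + (3) = 4, y = 6 + (3) = 9 (verified)
10. x = 4 + (1) = 5, y = 9 + (-3) = 6 (same as recorded)
11. x = 5 + (-5) = 0, y = 6 + (4) = 10 (this is not what the trace shows)
The earliest wrong entry is at step 11: it should read y = 10.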